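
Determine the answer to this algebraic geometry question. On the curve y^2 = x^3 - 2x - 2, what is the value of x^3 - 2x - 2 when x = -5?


Compute x^3 - 2x - 2 at x = -5:
x^3 = (-5)^3 = -125
(-2)*x = (-2)*(-5) = 10
Sum: -125 + 10 - 2 = -117

-117


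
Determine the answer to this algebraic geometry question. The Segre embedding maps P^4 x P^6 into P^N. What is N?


The Segre embedding maps P^m x P^n into P^N via
all products of coordinates from each factor.
N = (m+1)(n+1) - 1
N = (4+1)(6+1) - 1
N = 5*7 - 1
N = 35 - 1 = 34

34


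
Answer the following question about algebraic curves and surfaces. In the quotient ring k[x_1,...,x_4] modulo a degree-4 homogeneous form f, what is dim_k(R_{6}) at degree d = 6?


For R = k[x_1,...,x_n]/(f) with f homogeneous of degree e:
The Hilbert series is (1 - t^e)/(1 - t)^n.
So h(d) = C(d+n-1, n-1) - C(d-e+n-1, n-1) for d >= e.
With n=4, e=4, d=6:
C(6+4-1, 4-1) = C(9, 3) = 84
C(6-4+4-1, 4-1) = C(5, 3) = 10
h(6) = 84 - 10 = 74

74


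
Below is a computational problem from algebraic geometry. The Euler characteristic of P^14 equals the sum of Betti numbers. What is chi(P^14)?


The complex projective space P^14 has one cell in each even real dimension 0, 2, ..., 28.
The cohomology groups are H^{2k}(P^14) = Z for k = 0,...,14, and 0 otherwise.
Euler characteristic = sum of Betti numbers = 1 per even-dimensional cohomology group.
chi(P^14) = 14 + 1 = 15

15


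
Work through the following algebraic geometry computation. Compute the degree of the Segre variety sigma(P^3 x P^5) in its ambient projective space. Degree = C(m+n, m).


The degree of the Segre variety P^3 x P^5 is C(m+n, m).
= C(8, 3)
= 56

56


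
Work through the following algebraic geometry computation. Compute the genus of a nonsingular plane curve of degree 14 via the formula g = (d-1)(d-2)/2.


Using the genus formula for smooth plane curves:
g = (d-1)(d-2)/2
g = (14-1)(14-2)/2
g = 13*12/2
g = 156/2 = 78

78


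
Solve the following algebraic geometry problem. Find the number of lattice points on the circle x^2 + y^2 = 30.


Systematically check integer values of x where x^2 <= 30.
For each valid x, check if 30 - x^2 is a perfect square.
Total integer solutions found: 0

0


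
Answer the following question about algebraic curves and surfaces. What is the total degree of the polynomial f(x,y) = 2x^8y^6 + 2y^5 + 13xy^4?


Examine each term for its total degree (sum of exponents).
  Term '2x^8y^6' has total degree 8+6 = 14.
  Term '2y^5' has total degree 0+5 = 5.
  Term '13xy^4' has total degree 1+4 = 5.
The maximum total degree among all terms is 14.

14


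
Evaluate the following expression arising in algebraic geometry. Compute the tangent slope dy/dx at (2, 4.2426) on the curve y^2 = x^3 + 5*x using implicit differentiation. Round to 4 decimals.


Using implicit differentiation of y^2 = x^3 + 5*x:
2y * dy/dx = 3x^2 + 5
dy/dx = (3x^2 + 5)/(2y)
Numerator: 3*2^2 + 5 = 17
Denominator: 2*4.2426 = 8.4852
dy/dx = 17/8.4852 = 2.0035

2.0035


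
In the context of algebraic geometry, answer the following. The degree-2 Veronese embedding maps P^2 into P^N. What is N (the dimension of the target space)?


The Veronese embedding v_d: P^n -> P^N maps each point to all
degree-d monomials in n+1 homogeneous coordinates.
N = C(n+d, d) - 1
N = C(2+2, 2) - 1
N = C(4, 2) - 1
C(4, 2) = 6
N = 6 - 1 = 5

5


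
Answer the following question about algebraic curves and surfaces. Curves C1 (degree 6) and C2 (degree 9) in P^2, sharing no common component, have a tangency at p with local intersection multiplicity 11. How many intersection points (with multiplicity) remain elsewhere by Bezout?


By Bezout's theorem, the total intersection number is d1 * d2.
Total = 6 * 9 = 54
Intersection multiplicity at p = 11
Remaining intersections = 54 - 11 = 43

43


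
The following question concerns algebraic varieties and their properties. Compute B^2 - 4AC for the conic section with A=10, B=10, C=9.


The discriminant of a conic Ax^2 + Bxy + Cy^2 + ... = 0 is B^2 - 4AC.
B^2 = 10^2 = 100
4AC = 4*10*9 = 360
Discriminant = 100 - 360 = -260

-260


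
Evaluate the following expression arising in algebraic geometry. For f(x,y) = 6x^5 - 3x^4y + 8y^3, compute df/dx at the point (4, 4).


df/dx = 5*6*x^4 + 4*(-3)*x^3*y
At (4,4): 5*6*4^4 + 4*(-3)*4^3*4
= 7680 - 3072
= 4608

4608


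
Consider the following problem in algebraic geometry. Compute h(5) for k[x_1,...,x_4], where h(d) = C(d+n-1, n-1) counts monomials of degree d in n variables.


The Hilbert function for the polynomial ring in 4 variables is:
h(d) = C(d+n-1, n-1)
h(5) = C(5+4-1, 4-1) = C(8, 3)
= 8! / (3! * 5!)
= 56

56


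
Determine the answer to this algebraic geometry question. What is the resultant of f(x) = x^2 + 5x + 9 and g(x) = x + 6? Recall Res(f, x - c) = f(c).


For Res(f, x - c), we evaluate f at x = c.
f(-6) = (-6)^2 + 5*(-6) + 9
= 36 - 30 + 9
= 6 + 9 = 15
Res(f, g) = 15

15


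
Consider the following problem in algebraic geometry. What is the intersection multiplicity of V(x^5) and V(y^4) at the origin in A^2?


The intersection multiplicity of V(x^a) and V(y^b) at the origin is:
I(O; V(x^5), V(y^4)) = dim_k(k[x,y]/(x^5, y^4))
A basis for k[x,y]/(x^5, y^4) is the set of monomials x^i * y^j
where 0 <= i < 5 and 0 <= j < 4.
The number of such monomials is 5 * 4 = 20

20


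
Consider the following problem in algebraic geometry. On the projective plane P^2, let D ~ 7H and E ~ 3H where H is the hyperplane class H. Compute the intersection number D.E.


Using bilinearity of the intersection pairing on the projective plane P^2:
(aH).(bH) = ab * (H.H)
We have H^2 = 1 (Bezout).
D.E = (7H).(3H) = 7*3*1
= 21*1
= 21

21


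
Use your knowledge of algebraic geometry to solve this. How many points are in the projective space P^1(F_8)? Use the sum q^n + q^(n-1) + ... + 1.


P^1(F_8) has (q^(n+1) - 1)/(q - 1) points.
= 8^1 + 8^0
= 8 + 1
= 9

9


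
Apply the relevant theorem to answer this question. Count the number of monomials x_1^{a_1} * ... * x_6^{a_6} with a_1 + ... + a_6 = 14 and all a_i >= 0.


The number of degree-14 monomials in 6 variables is C(d+n-1, n-1).
= C(14+6-1, 6-1) = C(19, 5)
= 11628

11628


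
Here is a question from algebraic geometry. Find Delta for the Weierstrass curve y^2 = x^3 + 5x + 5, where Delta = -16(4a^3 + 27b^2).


Compute each component:
4a^3 = 4*5^3 = 4*125 = 500
27b^2 = 27*5^2 = 27*25 = 675
4a^3 + 27b^2 = 500 + 675 = 1175
Delta = -16*1175 = -18800

-18800


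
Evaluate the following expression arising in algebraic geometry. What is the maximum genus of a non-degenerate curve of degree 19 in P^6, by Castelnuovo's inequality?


Castelnuovo's bound: write d - 1 = m(r-1) + epsilon with 0 <= epsilon < r-1.
d - 1 = 19 - 1 = 18
r - 1 = 6 - 1 = 5
18 = 3*5 + 3, so m = 3, epsilon = 3
pi(d, r) = m(m-1)(r-1)/2 + m*epsilon
= 3*2*5/2 + 3*3
= 30/2 + 9
= 15 + 9 = 24

24


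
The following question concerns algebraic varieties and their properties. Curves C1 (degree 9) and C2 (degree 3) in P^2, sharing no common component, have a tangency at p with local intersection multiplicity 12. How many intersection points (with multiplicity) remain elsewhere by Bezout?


By Bezout's theorem, the total intersection number is d1 * d2.
Total = 9 * 3 = 27
Intersection multiplicity at p = 12
Remaining intersections = 27 - 12 = 15

15


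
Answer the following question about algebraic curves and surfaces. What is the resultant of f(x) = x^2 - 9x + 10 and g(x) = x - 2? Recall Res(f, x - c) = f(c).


For Res(f, x - c), we evaluate f at x = c.
f(2) = 2^2 - 9*2 + 10
= 4 - 18 + 10
= -14 + 10 = -4
Res(f, g) = -4

-4


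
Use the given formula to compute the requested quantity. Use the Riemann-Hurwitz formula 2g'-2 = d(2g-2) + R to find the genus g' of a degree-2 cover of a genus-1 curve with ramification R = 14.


Riemann-Hurwitz formula: 2g' - 2 = d(2g - 2) + R
Given: d = 2, g = 1, R = 14
2g' - 2 = 2*(2*1 - 2) + 14
2g' - 2 = 2*0 + 14
2g' - 2 = 0 + 14 = 14
2g' = 16
g' = 8

8


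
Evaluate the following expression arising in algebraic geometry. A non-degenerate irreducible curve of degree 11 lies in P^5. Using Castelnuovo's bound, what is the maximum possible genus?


Castelnuovo's bound: write d - 1 = m(r-1) + epsilon with 0 <= epsilon < r-1.
d - 1 = 11 - 1 = 10
r - 1 = 5 - 1 = 4
10 = 2*4 + 2, so m = 2, epsilon = 2
pi(d, r) = m(m-1)(r-1)/2 + m*epsilon
= 2*1*4/2 + 2*2
= 8/2 + 4
= 4 + 4 = 8

8


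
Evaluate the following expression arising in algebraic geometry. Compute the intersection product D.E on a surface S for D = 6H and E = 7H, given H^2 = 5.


Using bilinearity of the intersection pairing on a surface S:
(aH).(bH) = ab * (H.H)
We have H^2 = 5.
D.E = (6H).(7H) = 6*7*5
= 42*5
= 210

210


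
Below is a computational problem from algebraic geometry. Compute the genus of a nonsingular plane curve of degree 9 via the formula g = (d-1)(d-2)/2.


Using the genus formula for smooth plane curves:
g = (d-1)(d-2)/2
g = (9-1)(9-2)/2
g = 8*7/2
g = 56/2 = 28

28


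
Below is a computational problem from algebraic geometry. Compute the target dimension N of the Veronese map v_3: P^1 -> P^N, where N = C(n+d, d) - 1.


The Veronese embedding v_d: P^n -> P^N maps each point to all
degree-d monomials in n+1 homogeneous coordinates.
N = C(n+d, d) - 1
N = C(1+3, 3) - 1
N = C(4, 3) - 1
C(4, 3) = 4
N = 4 - 1 = 3

3


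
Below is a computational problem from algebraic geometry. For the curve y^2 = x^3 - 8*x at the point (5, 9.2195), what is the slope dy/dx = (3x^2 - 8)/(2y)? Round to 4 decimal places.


Using implicit differentiation of y^2 = x^3 - 8*x:
2y * dy/dx = 3x^2 - 8
dy/dx = (3x^2 - 8)/(2y)
Numerator: 3*5^2 - 8 = 67
Denominator: 2*9.2195 = 18.439
dy/dx = 67/18.439 = 3.6336

3.6336


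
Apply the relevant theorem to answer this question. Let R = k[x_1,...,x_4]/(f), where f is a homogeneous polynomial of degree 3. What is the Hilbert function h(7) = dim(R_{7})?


For R = k[x_1,...,x_n]/(f) with f homogeneous of degree e:
The Hilbert series is (1 - t^e)/(1 - t)^n.
So h(d) = C(d+n-1, n-1) - C(d-e+n-1, n-1) for d >= e.
With n=4, e=3, d=7:
C(7+4-1, 4-1) = C(10, 3) = 120
C(7-3+4-1, 4-1) = C(7, 3) = 35
h(7) = 120 - 35 = 85

85


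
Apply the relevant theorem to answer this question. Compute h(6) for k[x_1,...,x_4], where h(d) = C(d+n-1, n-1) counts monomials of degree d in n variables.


The Hilbert function for the polynomial ring in 4 variables is:
h(d) = C(d+n-1, n-1)
h(6) = C(6+4-1, 4-1) = C(9, 3)
= 9! / (3! * 6!)
= 84

84


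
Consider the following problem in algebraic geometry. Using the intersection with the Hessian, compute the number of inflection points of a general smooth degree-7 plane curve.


For a general smooth plane curve C of degree d, the inflection points are
the intersection of C with its Hessian curve, which has degree 3(d-2).
By Bezout, the total intersection number is d * 3(d-2) = 7 * 15 = 105.
For a general curve every flex is ordinary, so each contributes
multiplicity 1 to C·Hess(C), and the number of distinct inflection
points is 3d(d-2).
Inflection points = 3*7*(7-2) = 3*7*5 = 105

105


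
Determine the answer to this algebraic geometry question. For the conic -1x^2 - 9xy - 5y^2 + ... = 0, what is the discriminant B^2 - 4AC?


The discriminant of a conic Ax^2 + Bxy + Cy^2 + ... = 0 is B^2 - 4AC.
B^2 = (-9)^2 = 81
4AC = 4*(-1)*(-5) = 20
Discriminant = 81 - 20 = 61

61


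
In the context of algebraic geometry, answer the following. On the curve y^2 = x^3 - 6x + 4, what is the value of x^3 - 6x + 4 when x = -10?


Compute x^3 - 6x + 4 at x = -10:
x^3 = (-10)^3 = -1000
(-6)*x = (-6)*(-10) = 60
Sum: -1000 + 60 + 4 = -936

-936


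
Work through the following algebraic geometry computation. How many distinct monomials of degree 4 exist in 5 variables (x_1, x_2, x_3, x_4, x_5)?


The number of degree-4 monomials in 5 variables is C(d+n-1, n-1).
= C(4+5-1, 5-1) = C(8, 4)
= 70

70


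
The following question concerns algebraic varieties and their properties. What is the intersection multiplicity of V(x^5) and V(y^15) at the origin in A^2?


The intersection multiplicity of V(x^a) and V(y^b) at the origin is:
I(O; V(x^5), V(y^15)) = dim_k(k[x,y]/(x^5, y^15))
A basis for k[x,y]/(x^5, y^15) is the set of monomials x^i * y^j
where 0 <= i < 5 and 0 <= j < 15.
The number of such monomials is 5 * 15 = 75

75


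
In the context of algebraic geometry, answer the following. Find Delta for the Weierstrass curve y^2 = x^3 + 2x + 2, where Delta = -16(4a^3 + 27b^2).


Compute each component:
4a^3 = 4*2^3 = 4*8 = 32
27b^2 = 27*2^2 = 27*4 = 108
4a^3 + 27b^2 = 32 + 108 = 140
Delta = -16*140 = -2240

-2240


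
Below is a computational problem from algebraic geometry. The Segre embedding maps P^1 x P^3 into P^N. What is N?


The Segre embedding maps P^m x P^n into P^N via
all products of coordinates from each factor.
N = (m+1)(n+1) - 1
N = (1+1)(3+1) - 1
N = 2*4 - 1
N = 8 - 1 = 7

7


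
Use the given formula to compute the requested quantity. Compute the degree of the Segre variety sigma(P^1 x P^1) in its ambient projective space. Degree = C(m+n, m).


The degree of the Segre variety P^1 x P^1 is C(m+n, m).
= C(2, 1)
= 2

2


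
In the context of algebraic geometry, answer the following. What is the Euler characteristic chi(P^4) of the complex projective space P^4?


The complex projective space P^4 has one cell in each even real dimension 0, 2, ..., 8.
The cohomology groups are H^{2k}(P^4) = Z for k = 0,...,4, and 0 otherwise.
Euler characteristic = sum of Betti numbers = 1 per even-dimensional cohomology group.
chi(P^4) = 4 + 1 = 5

5


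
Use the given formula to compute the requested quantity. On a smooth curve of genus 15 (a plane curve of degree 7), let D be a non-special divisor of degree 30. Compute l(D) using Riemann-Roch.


First, compute the genus of a smooth plane curve of degree 7:
g = (d-1)(d-2)/2 = (7-1)(7-2)/2 = 15
For a non-special divisor D (i.e., h^1(D) = 0), Riemann-Roch gives:
l(D) = deg(D) - g + 1
Since deg(D) = 30 >= 2g - 1 = 29, D is non-special.
l(D) = 30 - 15 + 1 = 16

16


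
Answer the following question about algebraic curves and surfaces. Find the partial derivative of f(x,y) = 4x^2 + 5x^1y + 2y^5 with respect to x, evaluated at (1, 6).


df/dx = 2*4*x^1 + 1*5*x^0*y
At (1,6): 2*4*1^1 + 1*5*1^0*6
= 8 + 30
= 38

38


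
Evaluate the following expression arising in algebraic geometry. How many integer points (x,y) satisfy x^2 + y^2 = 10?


Systematically check integer values of x where x^2 <= 10.
For each valid x, check if 10 - x^2 is a perfect square.
x=1: 10 - 1 = 9, sqrt = 3 (valid)
x=3: 10 - 9 = 1, sqrt = 1 (valid)
Total integer solutions found: 8

8


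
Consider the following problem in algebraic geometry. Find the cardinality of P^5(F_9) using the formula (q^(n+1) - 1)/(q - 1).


P^5(F_9) has (q^(n+1) - 1)/(q - 1) points.
= 9^5 + 9^4 + 9^3 + 9^2 + 9^1 + 9^0
= 59049 + 6561 + 729 + 81 + 9 + 1
= 66430

66430


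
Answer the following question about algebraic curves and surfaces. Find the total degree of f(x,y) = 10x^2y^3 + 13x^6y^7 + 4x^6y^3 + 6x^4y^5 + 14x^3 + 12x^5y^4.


Examine each term for its total degree (sum of exponents).
  Term '10x^2y^3' has total degree 2+3 = 5.
  Term '13x^6y^7' has total degree 6+7 = 13.
  Term '4x^6y^3' has total degree 6+3 = 9.
  Term '6x^4y^5' has total degree 4+5 = 9.
  Term '14x^3' has total degree 3+0 = 3.
  Term '12x^5y^4' has total degree 5+4 = 9.
The maximum total degree among all terms is 13.

13


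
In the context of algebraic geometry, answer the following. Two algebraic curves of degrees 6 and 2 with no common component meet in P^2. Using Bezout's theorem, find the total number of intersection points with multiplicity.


Bezout's theorem states the intersection count equals the product of degrees.
Intersection count = 6 * 2 = 12

12


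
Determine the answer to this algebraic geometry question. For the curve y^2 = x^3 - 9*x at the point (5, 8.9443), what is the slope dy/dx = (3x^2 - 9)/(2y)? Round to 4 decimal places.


Using implicit differentiation of y^2 = x^3 - 9*x:
2y * dy/dx = 3x^2 - 9
dy/dx = (3x^2 - 9)/(2y)
Numerator: 3*5^2 - 9 = 66
Denominator: 2*8.9443 = 17.8886
dy/dx = 66/17.8886 = 3.6895

3.6895


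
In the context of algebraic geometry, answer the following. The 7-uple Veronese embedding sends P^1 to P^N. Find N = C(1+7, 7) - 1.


The Veronese embedding v_d: P^n -> P^N maps each point to all
degree-d monomials in n+1 homogeneous coordinates.
N = C(n+d, d) - 1
N = C(1+7, 7) - 1
N = C(8, 7) - 1
C(8, 7) = 8
N = 8 - 1 = 7

7


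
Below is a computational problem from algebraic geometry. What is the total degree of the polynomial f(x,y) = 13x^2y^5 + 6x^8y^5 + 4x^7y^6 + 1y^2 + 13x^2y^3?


Examine each term for its total degree (sum of exponents).
  Term '13x^2y^5' has total degree 2+5 = 7.
  Term '6x^8y^5' has total degree 8+5 = 13.
  Term '4x^7y^6' has total degree 7+6 = 13.
  Term '1y^2' has total degree 0+2 = 2.
  Term '13x^2y^3' has total degree 2+3 = 5.
The maximum total degree among all terms is 13.

13


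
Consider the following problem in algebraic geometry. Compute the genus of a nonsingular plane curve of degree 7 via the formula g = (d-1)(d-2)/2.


Using the genus formula for smooth plane curves:
g = (d-1)(d-2)/2
g = (7-1)(7-2)/2
g = 6*5/2
g = 30/2 = 15

15


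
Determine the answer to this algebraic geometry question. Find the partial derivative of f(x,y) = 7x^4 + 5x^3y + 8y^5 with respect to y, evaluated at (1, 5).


df/dy = 5*x^3 + 5*8*y^4
At (1,5): 5*1^3 + 5*8*5^4
= 5 + 25000
= 25005

25005


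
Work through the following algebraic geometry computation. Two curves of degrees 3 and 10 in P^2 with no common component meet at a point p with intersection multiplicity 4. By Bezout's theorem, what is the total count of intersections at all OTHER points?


By Bezout's theorem, the total intersection number is d1 * d2.
Total = 3 * 10 = 30
Intersection multiplicity at p = 4
Remaining intersections = 30 - 4 = 26

26


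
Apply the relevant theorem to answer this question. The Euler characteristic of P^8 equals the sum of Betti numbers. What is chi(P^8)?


The complex projective space P^8 has one cell in each even real dimension 0, 2, ..., 16.
The cohomology groups are H^{2k}(P^8) = Z for k = 0,...,8, and 0 otherwise.
Euler characteristic = sum of Betti numbers = 1 per even-dimensional cohomology group.
chi(P^8) = 8 + 1 = 9

9


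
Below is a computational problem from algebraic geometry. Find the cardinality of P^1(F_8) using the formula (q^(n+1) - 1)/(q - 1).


P^1(F_8) has (q^(n+1) - 1)/(q - 1) points.
= 8^1 + 8^0
= 8 + 1
= 9

9


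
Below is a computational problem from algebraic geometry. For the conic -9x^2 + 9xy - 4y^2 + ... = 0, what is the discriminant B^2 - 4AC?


The discriminant of a conic Ax^2 + Bxy + Cy^2 + ... = 0 is B^2 - 4AC.
B^2 = 9^2 = 81
4AC = 4*(-9)*(-4) = 144
Discriminant = 81 - 144 = -63

-63


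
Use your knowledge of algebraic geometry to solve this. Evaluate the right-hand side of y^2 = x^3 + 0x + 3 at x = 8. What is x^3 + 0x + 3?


Compute x^3 + 0x + 3 at x = 8:
x^3 = 8^3 = 512
0*x = 0*8 = 0
Sum: 512 + 0 + 3 = 515

515


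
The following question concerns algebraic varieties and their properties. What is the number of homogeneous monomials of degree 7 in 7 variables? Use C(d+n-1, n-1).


The number of degree-7 monomials in 7 variables is C(d+n-1, n-1).
= C(7+7-1, 7-1) = C(13, 6)
= 1716

1716


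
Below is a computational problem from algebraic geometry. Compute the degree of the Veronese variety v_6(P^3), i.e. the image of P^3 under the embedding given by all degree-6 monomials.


The Veronese variety v_6(P^3) has degree d^r.
d^r = 6^3 = 216

216


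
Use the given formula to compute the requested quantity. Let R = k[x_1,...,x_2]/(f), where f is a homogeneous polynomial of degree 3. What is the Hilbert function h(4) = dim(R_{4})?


For R = k[x_1,...,x_n]/(f) with f homogeneous of degree e:
The Hilbert series is (1 - t^e)/(1 - t)^n.
So h(d) = C(d+n-1, n-1) - C(d-e+n-1, n-1) for d >= e.
With n=2, e=3, d=4:
C(4+2-1, 2-1) = C(5, 1) = 5
C(4-3+2-1, 2-1) = C(2, 1) = 2
h(4) = 5 - 2 = 3

3


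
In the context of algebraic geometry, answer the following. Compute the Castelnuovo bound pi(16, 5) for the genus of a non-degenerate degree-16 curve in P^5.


Castelnuovo's bound: write d - 1 = m(r-1) + epsilon with 0 <= epsilon < r-1.
d - 1 = 16 - 1 = 15
r - 1 = 5 - 1 = 4
15 = 3*4 + 3, so m = 3, epsilon = 3
pi(d, r) = m(m-1)(r-1)/2 + m*epsilon
= 3*2*4/2 + 3*3
= 24/2 + 9
= 12 + 9 = 21

21


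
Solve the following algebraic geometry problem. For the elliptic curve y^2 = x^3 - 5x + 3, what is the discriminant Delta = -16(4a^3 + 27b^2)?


Compute each component:
4a^3 = 4*(-5)^3 = 4*(-125) = -500
27b^2 = 27*3^2 = 27*9 = 243
4a^3 + 27b^2 = -500 + 243 = -257
Delta = -16*(-257) = 4112

4112


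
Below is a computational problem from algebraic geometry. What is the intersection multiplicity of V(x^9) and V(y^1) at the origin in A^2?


The intersection multiplicity of V(x^a) and V(y^b) at the origin is:
I(O; V(x^9), V(y^1)) = dim_k(k[x,y]/(x^9, y^1))
A basis for k[x,y]/(x^9, y^1) is the set of monomials x^i * y^j
where 0 <= i < 9 and 0 <= j < 1.
The number of such monomials is 9 * 1 = 9

9


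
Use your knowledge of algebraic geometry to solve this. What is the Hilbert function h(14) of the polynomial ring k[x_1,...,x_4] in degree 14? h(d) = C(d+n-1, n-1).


The Hilbert function for the polynomial ring in 4 variables is:
h(d) = C(d+n-1, n-1)
h(14) = C(14+4-1, 4-1) = C(17, 3)
= 17! / (3! * 14!)
= 680

680


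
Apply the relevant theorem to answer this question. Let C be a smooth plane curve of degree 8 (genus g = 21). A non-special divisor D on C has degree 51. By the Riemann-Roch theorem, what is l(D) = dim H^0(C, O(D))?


First, compute the genus of a smooth plane curve of degree 8:
g = (d-1)(d-2)/2 = (8-1)(8-2)/2 = 21
For a non-special divisor D (i.e., h^1(D) = 0), Riemann-Roch gives:
l(D) = deg(D) - g + 1
Since deg(D) = 51 >= 2g - 1 = 41, D is non-special.
l(D) = 51 - 21 + 1 = 31

31


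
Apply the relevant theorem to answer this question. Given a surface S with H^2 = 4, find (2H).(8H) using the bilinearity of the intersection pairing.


Using bilinearity of the intersection pairing on a surface S:
(aH).(bH) = ab * (H.H)
We have H^2 = 4.
D.E = (2H).(8H) = 2*8*4
= 16*4
= 64

64


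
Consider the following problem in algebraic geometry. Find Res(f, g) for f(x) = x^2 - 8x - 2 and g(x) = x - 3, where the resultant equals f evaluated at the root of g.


For Res(f, x - c), we evaluate f at x = c.
f(3) = 3^2 - 8*3 - 2
= 9 - 24 - 2
= -15 - 2 = -17
Res(f, g) = -17

-17


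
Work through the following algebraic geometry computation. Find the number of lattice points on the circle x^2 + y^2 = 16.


Systematically check integer values of x where x^2 <= 16.
For each valid x, check if 16 - x^2 is a perfect square.
x=0: 16 - 0 = 16, sqrt = 4 (valid)
x=4: 16 - 16 = 0, sqrt = 0 (valid)
Total integer solutions found: 4

4


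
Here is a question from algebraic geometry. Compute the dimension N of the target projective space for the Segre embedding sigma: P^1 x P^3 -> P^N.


The Segre embedding maps P^m x P^n into P^N via
all products of coordinates from each factor.
N = (m+1)(n+1) - 1
N = (1+1)(3+1) - 1
N = 2*4 - 1
N = 8 - 1 = 7

7


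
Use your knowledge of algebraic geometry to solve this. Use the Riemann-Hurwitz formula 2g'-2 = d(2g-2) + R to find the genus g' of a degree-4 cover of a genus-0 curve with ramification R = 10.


Riemann-Hurwitz formula: 2g' - 2 = d(2g - 2) + R
Given: d = 4, g = 0, R = 10
2g' - 2 = 4*(2*0 - 2) + 10
2g' - 2 = 4*(-2) + 10
2g' - 2 = -8 + 10 = 2
2g' = 4
g' = 2

2


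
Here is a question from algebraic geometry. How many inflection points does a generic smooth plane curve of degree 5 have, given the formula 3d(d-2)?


For a general smooth plane curve C of degree d, the inflection points are
the intersection of C with its Hessian curve, which has degree 3(d-2).
By Bezout, the total intersection number is d * 3(d-2) = 5 * 9 = 45.
For a general curve every flex is ordinary, so each contributes
multiplicity 1 to C·Hess(C), and the number of distinct inflection
points is 3d(d-2).
Inflection points = 3*5*(5-2) = 3*5*3 = 45

45


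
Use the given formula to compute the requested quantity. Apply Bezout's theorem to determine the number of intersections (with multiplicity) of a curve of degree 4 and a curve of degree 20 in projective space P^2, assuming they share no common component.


Bezout's theorem states the intersection count equals the product of degrees.
Intersection count = 4 * 20 = 80

80


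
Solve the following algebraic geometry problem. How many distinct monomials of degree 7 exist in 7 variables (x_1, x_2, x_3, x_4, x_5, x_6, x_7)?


The number of degree-7 monomials in 7 variables is C(d+n-1, n-1).
= C(7+7-1, 7-1) = C(13, 6)
= 1716

1716


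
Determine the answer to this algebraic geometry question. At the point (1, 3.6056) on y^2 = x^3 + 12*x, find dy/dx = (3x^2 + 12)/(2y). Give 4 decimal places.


Using implicit differentiation of y^2 = x^3 + 12*x:
2y * dy/dx = 3x^2 + 12
dy/dx = (3x^2 + 12)/(2y)
Numerator: 3*1^2 + 12 = 15
Denominator: 2*3.6056 = 7.2112
dy/dx = 15/7.2112 = 2.0801

2.0801


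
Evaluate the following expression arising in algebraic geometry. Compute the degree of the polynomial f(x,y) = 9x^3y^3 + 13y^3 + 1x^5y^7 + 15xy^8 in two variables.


Examine each term for its total degree (sum of exponents).
  Term '9x^3y^3' has total degree 3+3 = 6.
  Term '13y^3' has total degree 0+3 = 3.
  Term '1x^5y^7' has total degree 5+7 = 12.
  Term '15xy^8' has total degree 1+8 = 9.
The maximum total degree among all terms is 12.

12


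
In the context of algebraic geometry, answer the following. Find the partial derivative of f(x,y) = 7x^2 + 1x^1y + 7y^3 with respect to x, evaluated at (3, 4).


df/dx = 2*7*x^1 + 1*1*x^0*y
At (3,4): 2*7*3^1 + 1*1*3^0*4
= 42 + 4
= 46

46


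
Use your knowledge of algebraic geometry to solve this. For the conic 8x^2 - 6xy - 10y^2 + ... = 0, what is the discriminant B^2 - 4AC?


The discriminant of a conic Ax^2 + Bxy + Cy^2 + ... = 0 is B^2 - 4AC.
B^2 = (-6)^2 = 36
4AC = 4*8*(-10) = -320
Discriminant = 36 + 320 = 356

356


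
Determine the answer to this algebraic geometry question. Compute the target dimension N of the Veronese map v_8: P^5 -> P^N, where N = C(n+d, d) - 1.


The Veronese embedding v_d: P^n -> P^N maps each point to all
degree-d monomials in n+1 homogeneous coordinates.
N = C(n+d, d) - 1
N = C(5+8, 8) - 1
N = C(13, 8) - 1
C(13, 8) = 1287
N = 1287 - 1 = 1286

1286


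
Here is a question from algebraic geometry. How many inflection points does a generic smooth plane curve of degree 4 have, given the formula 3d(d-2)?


For a general smooth plane curve C of degree d, the inflection points are
the intersection of C with its Hessian curve, which has degree 3(d-2).
By Bezout, the total intersection number is d * 3(d-2) = 4 * 6 = 24.
For a general curve every flex is ordinary, so each contributes
multiplicity 1 to C·Hess(C), and the number of distinct inflection
points is 3d(d-2).
Inflection points = 3*4*(4-2) = 3*4*2 = 24

24


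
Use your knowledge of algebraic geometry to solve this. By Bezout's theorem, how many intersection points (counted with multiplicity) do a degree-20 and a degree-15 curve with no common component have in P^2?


Bezout's theorem states the intersection count equals the product of degrees.
Intersection count = 20 * 15 = 300

300


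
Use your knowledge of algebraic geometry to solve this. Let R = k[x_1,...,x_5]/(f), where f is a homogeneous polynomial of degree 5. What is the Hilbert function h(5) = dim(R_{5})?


For R = k[x_1,...,x_n]/(f) with f homogeneous of degree e:
The Hilbert series is (1 - t^e)/(1 - t)^n.
So h(d) = C(d+n-1, n-1) - C(d-e+n-1, n-1) for d >= e.
With n=5, e=5, d=5:
C(5+5-1, 5-1) = C(9, 4) = 126
C(5-5+5-1, 5-1) = C(4, 4) = 1
h(5) = 126 - 1 = 125

125


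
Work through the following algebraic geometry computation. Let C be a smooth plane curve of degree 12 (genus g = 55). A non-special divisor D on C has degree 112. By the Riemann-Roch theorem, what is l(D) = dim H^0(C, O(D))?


First, compute the genus of a smooth plane curve of degree 12:
g = (d-1)(d-2)/2 = (12-1)(12-2)/2 = 55
For a non-special divisor D (i.e., h^1(D) = 0), Riemann-Roch gives:
l(D) = deg(D) - g + 1
Since deg(D) = 112 >= 2g - 1 = 109, D is non-special.
l(D) = 112 - 55 + 1 = 58

58


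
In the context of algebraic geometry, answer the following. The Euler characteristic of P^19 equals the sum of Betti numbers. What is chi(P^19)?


The complex projective space P^19 has one cell in each even real dimension 0, 2, ..., 38.
The cohomology groups are H^{2k}(P^19) = Z for k = 0,...,19, and 0 otherwise.
Euler characteristic = sum of Betti numbers = 1 per even-dimensional cohomology group.
chi(P^19) = 19 + 1 = 20

20


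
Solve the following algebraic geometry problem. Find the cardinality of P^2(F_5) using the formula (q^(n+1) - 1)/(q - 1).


P^2(F_5) has (q^(n+1) - 1)/(q - 1) points.
= 5^2 + 5^1 + 5^0
= 25 + 5 + 1
= 31

31


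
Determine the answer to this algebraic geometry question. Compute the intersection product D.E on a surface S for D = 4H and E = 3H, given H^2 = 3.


Using bilinearity of the intersection pairing on a surface S:
(aH).(bH) = ab * (H.H)
We have H^2 = 3.
D.E = (4H).(3H) = 4*3*3
= 12*3
= 36

36


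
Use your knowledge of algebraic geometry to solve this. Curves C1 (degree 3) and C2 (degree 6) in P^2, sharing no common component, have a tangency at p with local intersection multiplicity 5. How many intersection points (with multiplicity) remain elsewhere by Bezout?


By Bezout's theorem, the total intersection number is d1 * d2.
Total = 3 * 6 = 18
Intersection multiplicity at p = 5
Remaining intersections = 18 - 5 = 13

13


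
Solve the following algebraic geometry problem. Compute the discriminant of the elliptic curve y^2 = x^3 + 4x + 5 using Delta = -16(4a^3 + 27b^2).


Compute each component:
4a^3 = 4*4^3 = 4*64 = 256
27b^2 = 27*5^2 = 27*25 = 675
4a^3 + 27b^2 = 256 + 675 = 931
Delta = -16*931 = -14896

-14896


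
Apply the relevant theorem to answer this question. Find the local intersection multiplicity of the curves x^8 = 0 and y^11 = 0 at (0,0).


The intersection multiplicity of V(x^a) and V(y^b) at the origin is:
I(O; V(x^8), V(y^11)) = dim_k(k[x,y]/(x^8, y^11))
A basis for k[x,y]/(x^8, y^11) is the set of monomials x^i * y^j
where 0 <= i < 8 and 0 <= j < 11.
The number of such monomials is 8 * 11 = 88

88


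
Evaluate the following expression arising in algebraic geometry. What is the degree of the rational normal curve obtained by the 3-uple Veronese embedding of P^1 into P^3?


The rational normal curve in P^3 is the image of P^1 under the 3-uple Veronese.
A general hyperplane in P^3 pulls back to a degree-3 form on P^1, which has 3 zeros,
so the curve meets a general hyperplane in 3 points. Degree = 3.

3


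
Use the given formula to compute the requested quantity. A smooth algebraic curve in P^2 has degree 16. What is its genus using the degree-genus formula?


Using the genus formula for smooth plane curves:
g = (d-1)(d-2)/2
g = (16-1)(16-2)/2
g = 15*14/2
g = 210/2 = 105

105


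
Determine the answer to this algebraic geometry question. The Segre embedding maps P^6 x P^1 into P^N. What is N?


The Segre embedding maps P^m x P^n into P^N via
all products of coordinates from each factor.
N = (m+1)(n+1) - 1
N = (6+1)(1+1) - 1
N = 7*2 - 1
N = 14 - 1 = 13

13


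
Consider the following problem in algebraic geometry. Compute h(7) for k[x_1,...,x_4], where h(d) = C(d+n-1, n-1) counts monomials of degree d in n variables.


The Hilbert function for the polynomial ring in 4 variables is:
h(d) = C(d+n-1, n-1)
h(7) = C(7+4-1, 4-1) = C(10, 3)
= 10! / (3! * 7!)
= 120

120


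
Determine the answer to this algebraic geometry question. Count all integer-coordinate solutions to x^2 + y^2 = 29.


Systematically check integer values of x where x^2 <= 29.
For each valid x, check if 29 - x^2 is a perfect square.
x=2: 29 - 4 = 25, sqrt = 5 (valid)
x=5: 29 - 25 = 4, sqrt = 2 (valid)
Total integer solutions found: 8

8


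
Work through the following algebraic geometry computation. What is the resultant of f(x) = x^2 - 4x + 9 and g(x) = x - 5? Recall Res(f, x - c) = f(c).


For Res(f, x - c), we evaluate f at x = c.
f(5) = 5^2 - 4*5 + 9
= 25 - 20 + 9
= 5 + 9 = 14
Res(f, g) = 14

14


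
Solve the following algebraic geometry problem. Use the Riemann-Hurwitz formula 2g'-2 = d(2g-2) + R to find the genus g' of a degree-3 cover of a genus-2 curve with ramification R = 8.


Riemann-Hurwitz formula: 2g' - 2 = d(2g - 2) + R
Given: d = 3, g = 2, R = 8
2g' - 2 = 3*(2*2 - 2) + 8
2g' - 2 = 3*2 + 8
2g' - 2 = 6 + 8 = 14
2g' = 16
g' = 8

8


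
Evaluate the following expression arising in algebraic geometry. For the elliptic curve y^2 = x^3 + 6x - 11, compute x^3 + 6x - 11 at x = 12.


Compute x^3 + 6x - 11 at x = 12:
x^3 = 12^3 = 1728
6*x = 6*12 = 72
Sum: 1728 + 72 - 11 = 1789

1789


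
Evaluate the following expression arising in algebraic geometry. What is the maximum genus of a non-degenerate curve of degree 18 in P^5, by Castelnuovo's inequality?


Castelnuovo's bound: write d - 1 = m(r-1) + epsilon with 0 <= epsilon < r-1.
d - 1 = 18 - 1 = 17
r - 1 = 5 - 1 = 4
17 = 4*4 + 1, so m = 4, epsilon = 1
pi(d, r) = m(m-1)(r-1)/2 + m*epsilon
= 4*3*4/2 + 4*1
= 48/2 + 4
= 24 + 4 = 28

28


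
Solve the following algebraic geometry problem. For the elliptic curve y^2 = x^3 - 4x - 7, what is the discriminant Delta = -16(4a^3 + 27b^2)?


Compute each component:
4a^3 = 4*(-4)^3 = 4*(-64) = -256
27b^2 = 27*(-7)^2 = 27*49 = 1323
4a^3 + 27b^2 = -256 + 1323 = 1067
Delta = -16*1067 = -17072

-17072


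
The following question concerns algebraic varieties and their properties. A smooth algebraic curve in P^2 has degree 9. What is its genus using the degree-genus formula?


Using the genus formula for smooth plane curves:
g = (d-1)(d-2)/2
g = (9-1)(9-2)/2
g = 8*7/2
g = 56/2 = 28

28


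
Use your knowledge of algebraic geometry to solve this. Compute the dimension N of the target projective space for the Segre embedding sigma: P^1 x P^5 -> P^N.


The Segre embedding maps P^m x P^n into P^N via
all products of coordinates from each factor.
N = (m+1)(n+1) - 1
N = (1+1)(5+1) - 1
N = 2*6 - 1
N = 12 - 1 = 11

11


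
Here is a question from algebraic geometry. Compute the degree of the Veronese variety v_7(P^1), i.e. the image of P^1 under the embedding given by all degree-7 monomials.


The Veronese variety v_7(P^1) has degree d^r.
d^r = 7^1 = 7

7


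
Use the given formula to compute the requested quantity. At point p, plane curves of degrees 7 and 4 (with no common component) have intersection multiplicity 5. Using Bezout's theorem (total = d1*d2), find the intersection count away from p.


By Bezout's theorem, the total intersection number is d1 * d2.
Total = 7 * 4 = 28
Intersection multiplicity at p = 5
Remaining intersections = 28 - 5 = 23

23


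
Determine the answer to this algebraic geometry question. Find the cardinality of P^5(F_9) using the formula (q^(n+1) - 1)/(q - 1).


P^5(F_9) has (q^(n+1) - 1)/(q - 1) points.
= 9^5 + 9^4 + 9^3 + 9^2 + 9^1 + 9^0
= 59049 + 6561 + 729 + 81 + 9 + 1
= 66430

66430


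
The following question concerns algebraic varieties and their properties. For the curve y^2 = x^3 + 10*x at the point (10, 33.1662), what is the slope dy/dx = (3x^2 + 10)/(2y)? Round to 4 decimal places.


Using implicit differentiation of y^2 = x^3 + 10*x:
2y * dy/dx = 3x^2 + 10
dy/dx = (3x^2 + 10)/(2y)
Numerator: 3*10^2 + 10 = 310
Denominator: 2*33.1662 = 66.3324
dy/dx = 310/66.3324 = 4.6734

4.6734


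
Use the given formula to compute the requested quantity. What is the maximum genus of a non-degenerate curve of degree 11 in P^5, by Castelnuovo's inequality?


Castelnuovo's bound: write d - 1 = m(r-1) + epsilon with 0 <= epsilon < r-1.
d - 1 = 11 - 1 = 10
r - 1 = 5 - 1 = 4
10 = 2*4 + 2, so m = 2, epsilon = 2
pi(d, r) = m(m-1)(r-1)/2 + m*epsilon
= 2*1*4/2 + 2*2
= 8/2 + 4
= 4 + 4 = 8

8


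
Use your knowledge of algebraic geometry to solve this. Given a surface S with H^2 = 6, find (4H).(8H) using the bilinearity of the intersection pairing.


Using bilinearity of the intersection pairing on a surface S:
(aH).(bH) = ab * (H.H)
We have H^2 = 6.
D.E = (4H).(8H) = 4*8*6
= 32*6
= 192

192


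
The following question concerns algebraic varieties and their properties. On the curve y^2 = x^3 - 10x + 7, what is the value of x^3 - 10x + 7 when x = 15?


Compute x^3 - 10x + 7 at x = 15:
x^3 = 15^3 = 3375
(-10)*x = (-10)*15 = -150
Sum: 3375 - 150 + 7 = 3232

3232


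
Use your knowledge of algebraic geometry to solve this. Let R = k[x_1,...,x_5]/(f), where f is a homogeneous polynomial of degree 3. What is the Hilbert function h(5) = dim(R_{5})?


For R = k[x_1,...,x_n]/(f) with f homogeneous of degree e:
The Hilbert series is (1 - t^e)/(1 - t)^n.
So h(d) = C(d+n-1, n-1) - C(d-e+n-1, n-1) for d >= e.
With n=5, e=3, d=5:
C(5+5-1, 5-1) = C(9, 4) = 126
C(5-3+5-1, 5-1) = C(6, 4) = 15
h(5) = 126 - 15 = 111

111


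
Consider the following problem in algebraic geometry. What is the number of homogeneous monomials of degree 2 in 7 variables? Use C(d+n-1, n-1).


The number of degree-2 monomials in 7 variables is C(d+n-1, n-1).
= C(2+7-1, 7-1) = C(8, 6)
= 28

28


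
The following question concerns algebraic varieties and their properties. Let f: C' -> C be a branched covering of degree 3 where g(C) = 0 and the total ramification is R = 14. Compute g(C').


Riemann-Hurwitz formula: 2g' - 2 = d(2g - 2) + R
Given: d = 3, g = 0, R = 14
2g' - 2 = 3*(2*0 - 2) + 14
2g' - 2 = 3*(-2) + 14
2g' - 2 = -6 + 14 = 8
2g' = 10
g' = 5

5


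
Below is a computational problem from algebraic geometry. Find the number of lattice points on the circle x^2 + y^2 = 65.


Systematically check integer values of x where x^2 <= 65.
For each valid x, check if 65 - x^2 is a perfect square.
x=1: 65 - 1 = 64, sqrt = 8 (valid)
x=4: 65 - 16 = 49, sqrt = 7 (valid)
x=7: 65 - 49 = 16, sqrt = 4 (valid)
x=8: 65 - 64 = 1, sqrt = 1 (valid)
Total integer solutions found: 16

16


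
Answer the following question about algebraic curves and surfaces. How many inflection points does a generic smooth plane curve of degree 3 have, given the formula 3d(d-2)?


For a general smooth plane curve C of degree d, the inflection points are
the intersection of C with its Hessian curve, which has degree 3(d-2).
By Bezout, the total intersection number is d * 3(d-2) = 3 * 3 = 9.
For a general curve every flex is ordinary, so each contributes
multiplicity 1 to C·Hess(C), and the number of distinct inflection
points is 3d(d-2).
Inflection points = 3*3*(3-2) = 3*3*1 = 9

9


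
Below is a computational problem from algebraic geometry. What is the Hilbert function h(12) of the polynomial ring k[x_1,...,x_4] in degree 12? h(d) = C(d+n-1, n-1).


The Hilbert function for the polynomial ring in 4 variables is:
h(d) = C(d+n-1, n-1)
h(12) = C(12+4-1, 4-1) = C(15, 3)
= 15! / (3! * 12!)
= 455

455


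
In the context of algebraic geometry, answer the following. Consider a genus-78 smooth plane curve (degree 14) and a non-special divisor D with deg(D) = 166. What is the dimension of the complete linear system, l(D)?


First, compute the genus of a smooth plane curve of degree 14:
g = (d-1)(d-2)/2 = (14-1)(14-2)/2 = 78
For a non-special divisor D (i.e., h^1(D) = 0), Riemann-Roch gives:
l(D) = deg(D) - g + 1
Since deg(D) = 166 >= 2g - 1 = 155, D is non-special.
l(D) = 166 - 78 + 1 = 89

89


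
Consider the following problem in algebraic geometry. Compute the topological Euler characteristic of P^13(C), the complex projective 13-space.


The complex projective space P^13 has one cell in each even real dimension 0, 2, ..., 26.
The cohomology groups are H^{2k}(P^13) = Z for k = 0,...,13, and 0 otherwise.
Euler characteristic = sum of Betti numbers = 1 per even-dimensional cohomology group.
chi(P^13) = 13 + 1 = 14

14
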